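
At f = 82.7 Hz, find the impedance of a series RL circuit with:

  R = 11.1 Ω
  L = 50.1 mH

Step 1 — Angular frequency: ω = 2π·f = 2π·82.7 = 519.6 rad/s.
Step 2 — Component impedances:
  R: Z = R = 11.1 Ω
  L: Z = jωL = j·519.6·0.0501 = 0 + j26.03 Ω
Step 3 — Series combination: Z_total = R + L = 11.1 + j26.03 Ω = 28.3∠66.9° Ω.

Z = 11.1 + j26.03 Ω = 28.3∠66.9° Ω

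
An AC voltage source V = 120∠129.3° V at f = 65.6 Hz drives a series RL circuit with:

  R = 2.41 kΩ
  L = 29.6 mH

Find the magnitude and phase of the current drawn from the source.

Step 1 — Angular frequency: ω = 2π·f = 2π·65.6 = 412.2 rad/s.
Step 2 — Component impedances:
  R: Z = R = 2410 Ω
  L: Z = jωL = j·412.2·0.0296 = 0 + j12.2 Ω
Step 3 — Series combination: Z_total = R + L = 2410 + j12.2 Ω = 2410∠0.3° Ω.
Step 4 — Source phasor: V = 120∠129.3° V = -76.01 + j92.86 V.
Step 5 — Ohm's law: I = V / Z_total = (-76.01 + j92.86) / (2410 + j12.2) = -0.03134 + j0.03869 A.
Step 6 — Convert to polar: |I| = 0.04979 A, ∠I = 129.0°.

I = 0.04979∠129.0° A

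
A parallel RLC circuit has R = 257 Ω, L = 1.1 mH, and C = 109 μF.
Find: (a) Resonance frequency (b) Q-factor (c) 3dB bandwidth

Step 1 — Resonance: ω₀ = 1/√(LC) = 1/√(0.0011·0.000109) = 2888 rad/s.
Step 2 — f₀ = ω₀/(2π) = 459.6 Hz.
Step 3 — Parallel Q: Q = R/(ω₀L) = 257/(2888·0.0011) = 80.9.
Step 4 — Bandwidth: Δω = ω₀/Q = 35.7 rad/s; BW = Δω/(2π) = 5.681 Hz.

(a) f₀ = 459.6 Hz  (b) Q = 80.9  (c) BW = 5.681 Hz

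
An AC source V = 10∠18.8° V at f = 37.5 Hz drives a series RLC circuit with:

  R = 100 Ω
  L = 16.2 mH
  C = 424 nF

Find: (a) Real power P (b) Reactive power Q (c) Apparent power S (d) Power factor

Step 1 — Angular frequency: ω = 2π·f = 2π·37.5 = 235.6 rad/s.
Step 2 — Component impedances:
  R: Z = R = 100 Ω
  L: Z = jωL = j·235.6·0.0162 = 0 + j3.817 Ω
  C: Z = 1/(jωC) = -j/(ω·C) = 0 - j1.001e+04 Ω
Step 3 — Series combination: Z_total = R + L + C = 100 - j1.001e+04 Ω = 1.001e+04∠-89.4° Ω.
Step 4 — Source phasor: V = 10∠18.8° V = 9.466 + j3.223 V.
Step 5 — Current: I = V / Z = -0.0003126 + j0.0009492 A = 0.0009994∠108.2° A.
Step 6 — Complex power: S = V·I* = 9.987e-05 - j0.009993 VA.
Step 7 — Real power: P = Re(S) = 9.987e-05 W.
Step 8 — Reactive power: Q = Im(S) = -0.009993 VAR.
Step 9 — Apparent power: |S| = 0.009994 VA.
Step 10 — Power factor: PF = P/|S| = 0.009994 (leading).

(a) P = 9.987e-05 W  (b) Q = -0.009993 VAR  (c) S = 0.009994 VA  (d) PF = 0.009994 (leading)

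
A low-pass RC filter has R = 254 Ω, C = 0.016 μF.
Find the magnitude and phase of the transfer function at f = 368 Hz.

Step 1 — Angular frequency: ω = 2π·368 = 2312 rad/s.
Step 2 — Transfer function: H(jω) = 1/(1 + jωRC).
Step 3 — Denominator: 1 + jωRC = 1 + j·2312·254·1.6e-08 = 1 + j0.009397.
Step 4 — H = 0.9999 - j0.009396.
Step 5 — Magnitude: |H| = 1 (-0.0 dB); phase: φ = -0.5°.

|H| = 1 (-0.0 dB), φ = -0.5°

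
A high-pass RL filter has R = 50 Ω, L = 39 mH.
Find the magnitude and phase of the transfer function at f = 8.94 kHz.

Step 1 — Angular frequency: ω = 2π·8940 = 5.617e+04 rad/s.
Step 2 — Transfer function: H(jω) = jωL/(R + jωL).
Step 3 — Numerator jωL = j·2191; denominator R + jωL = 50 + j2191.
Step 4 — H = 0.9995 + j0.02281.
Step 5 — Magnitude: |H| = 0.9997 (-0.0 dB); phase: φ = 1.3°.

|H| = 0.9997 (-0.0 dB), φ = 1.3°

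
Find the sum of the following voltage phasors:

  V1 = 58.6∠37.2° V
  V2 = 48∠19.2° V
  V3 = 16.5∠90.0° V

Step 1 — Convert each phasor to rectangular form:
  V1 = 58.6·(cos(37.2°) + j·sin(37.2°)) = 46.68 + j35.43 V
  V2 = 48·(cos(19.2°) + j·sin(19.2°)) = 45.33 + j15.79 V
  V3 = 16.5·(cos(90.0°) + j·sin(90.0°)) = 0 + j16.5 V
Step 2 — Sum components: V_total = 92.01 + j67.72 V.
Step 3 — Convert to polar: |V_total| = 114.2 V, ∠V_total = 36.4°.

V_total = 114.2∠36.4° V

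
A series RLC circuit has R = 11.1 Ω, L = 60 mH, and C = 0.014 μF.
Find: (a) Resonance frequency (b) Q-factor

Step 1 — Resonance condition Im(Z)=0 gives ω₀ = 1/√(LC).
Step 2 — ω₀ = 1/√(0.06·1.4e-08) = 3.45e+04 rad/s.
Step 3 — f₀ = ω₀/(2π) = 5491 Hz.
Step 4 — Series Q: Q = ω₀L/R = 3.45e+04·0.06/11.1 = 186.5.

(a) f₀ = 5491 Hz  (b) Q = 186.5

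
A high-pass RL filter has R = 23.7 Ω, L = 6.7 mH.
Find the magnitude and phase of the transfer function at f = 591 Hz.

Step 1 — Angular frequency: ω = 2π·591 = 3713 rad/s.
Step 2 — Transfer function: H(jω) = jωL/(R + jωL).
Step 3 — Numerator jωL = j·24.88; denominator R + jωL = 23.7 + j24.88.
Step 4 — H = 0.5243 + j0.4994.
Step 5 — Magnitude: |H| = 0.7241 (-2.8 dB); phase: φ = 43.6°.

|H| = 0.7241 (-2.8 dB), φ = 43.6°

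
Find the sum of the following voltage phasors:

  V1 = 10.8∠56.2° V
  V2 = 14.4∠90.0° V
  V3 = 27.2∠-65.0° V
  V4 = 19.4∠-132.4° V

Step 1 — Convert each phasor to rectangular form:
  V1 = 10.8·(cos(56.2°) + j·sin(56.2°)) = 6.008 + j8.975 V
  V2 = 14.4·(cos(90.0°) + j·sin(90.0°)) = 0 + j14.4 V
  V3 = 27.2·(cos(-65.0°) + j·sin(-65.0°)) = 11.5 - j24.65 V
  V4 = 19.4·(cos(-132.4°) + j·sin(-132.4°)) = -13.08 - j14.33 V
Step 2 — Sum components: V_total = 4.422 - j15.6 V.
Step 3 — Convert to polar: |V_total| = 16.22 V, ∠V_total = -74.2°.

V_total = 16.22∠-74.2° V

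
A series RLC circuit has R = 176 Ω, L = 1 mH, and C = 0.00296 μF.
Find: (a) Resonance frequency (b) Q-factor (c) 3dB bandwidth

Step 1 — Resonance condition Im(Z)=0 gives ω₀ = 1/√(LC).
Step 2 — ω₀ = 1/√(0.001·2.96e-09) = 5.812e+05 rad/s.
Step 3 — f₀ = ω₀/(2π) = 9.251e+04 Hz.
Step 4 — Series Q: Q = ω₀L/R = 5.812e+05·0.001/176 = 3.302.
Step 5 — 3dB bandwidth: Δω = ω₀/Q = 1.76e+05 rad/s; BW = Δω/(2π) = 2.801e+04 Hz.

(a) f₀ = 9.251e+04 Hz  (b) Q = 3.302  (c) BW = 2.801e+04 Hz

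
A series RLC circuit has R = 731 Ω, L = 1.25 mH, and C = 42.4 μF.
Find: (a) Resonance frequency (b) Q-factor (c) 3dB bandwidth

Step 1 — Resonance condition Im(Z)=0 gives ω₀ = 1/√(LC).
Step 2 — ω₀ = 1/√(0.00125·4.24e-05) = 4344 rad/s.
Step 3 — f₀ = ω₀/(2π) = 691.3 Hz.
Step 4 — Series Q: Q = ω₀L/R = 4344·0.00125/731 = 0.007428.
Step 5 — 3dB bandwidth: Δω = ω₀/Q = 5.848e+05 rad/s; BW = Δω/(2π) = 9.307e+04 Hz.

(a) f₀ = 691.3 Hz  (b) Q = 0.007428  (c) BW = 9.307e+04 Hz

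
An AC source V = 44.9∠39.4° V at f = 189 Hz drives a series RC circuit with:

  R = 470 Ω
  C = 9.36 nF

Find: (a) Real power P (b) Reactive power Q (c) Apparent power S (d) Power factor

Step 1 — Angular frequency: ω = 2π·f = 2π·189 = 1188 rad/s.
Step 2 — Component impedances:
  R: Z = R = 470 Ω
  C: Z = 1/(jωC) = -j/(ω·C) = 0 - j8.997e+04 Ω
Step 3 — Series combination: Z_total = R + C = 470 - j8.997e+04 Ω = 8.997e+04∠-89.7° Ω.
Step 4 — Source phasor: V = 44.9∠39.4° V = 34.7 + j28.5 V.
Step 5 — Current: I = V / Z = -0.0003148 + j0.0003873 A = 0.0004991∠129.1° A.
Step 6 — Complex power: S = V·I* = 0.0001171 - j0.02241 VA.
Step 7 — Real power: P = Re(S) = 0.0001171 W.
Step 8 — Reactive power: Q = Im(S) = -0.02241 VAR.
Step 9 — Apparent power: |S| = 0.02241 VA.
Step 10 — Power factor: PF = P/|S| = 0.005224 (leading).

(a) P = 0.0001171 W  (b) Q = -0.02241 VAR  (c) S = 0.02241 VA  (d) PF = 0.005224 (leading)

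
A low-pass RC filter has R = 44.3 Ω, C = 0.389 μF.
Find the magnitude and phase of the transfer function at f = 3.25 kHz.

Step 1 — Angular frequency: ω = 2π·3250 = 2.042e+04 rad/s.
Step 2 — Transfer function: H(jω) = 1/(1 + jωRC).
Step 3 — Denominator: 1 + jωRC = 1 + j·2.042e+04·44.3·3.89e-07 = 1 + j0.3519.
Step 4 — H = 0.8898 - j0.3131.
Step 5 — Magnitude: |H| = 0.9433 (-0.5 dB); phase: φ = -19.4°.

|H| = 0.9433 (-0.5 dB), φ = -19.4°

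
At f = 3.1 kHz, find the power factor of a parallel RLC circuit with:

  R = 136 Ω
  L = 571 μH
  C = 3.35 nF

Step 1 — Angular frequency: ω = 2π·f = 2π·3100 = 1.948e+04 rad/s.
Step 2 — Component impedances:
  R: Z = R = 136 Ω
  L: Z = jωL = j·1.948e+04·0.000571 = 0 + j11.12 Ω
  C: Z = 1/(jωC) = -j/(ω·C) = 0 - j1.533e+04 Ω
Step 3 — Parallel combination: 1/Z_total = 1/R + 1/L + 1/C; Z_total = 0.9048 + j11.06 Ω = 11.09∠85.3° Ω.
Step 4 — Power factor: PF = cos(φ) = Re(Z)/|Z| = 0.9047905/11.09286 = 0.08157.
Step 5 — Type: Im(Z) = 11.06 ⇒ lagging (phase φ = 85.3°).

PF = 0.08157 (lagging, φ = 85.3°)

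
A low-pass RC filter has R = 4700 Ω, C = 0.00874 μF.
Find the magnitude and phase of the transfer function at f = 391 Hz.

Step 1 — Angular frequency: ω = 2π·391 = 2457 rad/s.
Step 2 — Transfer function: H(jω) = 1/(1 + jωRC).
Step 3 — Denominator: 1 + jωRC = 1 + j·2457·4700·8.74e-09 = 1 + j0.1009.
Step 4 — H = 0.9899 - j0.0999.
Step 5 — Magnitude: |H| = 0.9949 (-0.0 dB); phase: φ = -5.8°.

|H| = 0.9949 (-0.0 dB), φ = -5.8°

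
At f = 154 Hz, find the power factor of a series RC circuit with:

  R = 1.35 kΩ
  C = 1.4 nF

Step 1 — Angular frequency: ω = 2π·f = 2π·154 = 967.6 rad/s.
Step 2 — Component impedances:
  R: Z = R = 1350 Ω
  C: Z = 1/(jωC) = -j/(ω·C) = 0 - j7.382e+05 Ω
Step 3 — Series combination: Z_total = R + C = 1350 - j7.382e+05 Ω = 7.382e+05∠-89.9° Ω.
Step 4 — Power factor: PF = cos(φ) = Re(Z)/|Z| = 1350/7.382e+05 = 0.001829.
Step 5 — Type: Im(Z) = -7.382e+05 ⇒ leading (phase φ = -89.9°).

PF = 0.001829 (leading, φ = -89.9°)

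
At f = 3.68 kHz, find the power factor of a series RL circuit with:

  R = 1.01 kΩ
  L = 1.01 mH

Step 1 — Angular frequency: ω = 2π·f = 2π·3680 = 2.312e+04 rad/s.
Step 2 — Component impedances:
  R: Z = R = 1010 Ω
  L: Z = jωL = j·2.312e+04·0.00101 = 0 + j23.35 Ω
Step 3 — Series combination: Z_total = R + L = 1010 + j23.35 Ω = 1010∠1.3° Ω.
Step 4 — Power factor: PF = cos(φ) = Re(Z)/|Z| = 1010/1010.3 = 0.9997.
Step 5 — Type: Im(Z) = 23.35 ⇒ lagging (phase φ = 1.3°).

PF = 0.9997 (lagging, φ = 1.3°)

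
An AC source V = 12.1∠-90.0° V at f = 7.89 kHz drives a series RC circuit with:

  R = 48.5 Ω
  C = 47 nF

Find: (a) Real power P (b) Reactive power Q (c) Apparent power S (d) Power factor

Step 1 — Angular frequency: ω = 2π·f = 2π·7890 = 4.957e+04 rad/s.
Step 2 — Component impedances:
  R: Z = R = 48.5 Ω
  C: Z = 1/(jωC) = -j/(ω·C) = 0 - j429.2 Ω
Step 3 — Series combination: Z_total = R + C = 48.5 - j429.2 Ω = 431.9∠-83.6° Ω.
Step 4 — Source phasor: V = 12.1∠-90.0° V = 0 - j12.1 V.
Step 5 — Current: I = V / Z = 0.02784 - j0.003146 A = 0.02801∠-6.4° A.
Step 6 — Complex power: S = V·I* = 0.03806 - j0.3368 VA.
Step 7 — Real power: P = Re(S) = 0.03806 W.
Step 8 — Reactive power: Q = Im(S) = -0.3368 VAR.
Step 9 — Apparent power: |S| = 0.339 VA.
Step 10 — Power factor: PF = P/|S| = 0.1123 (leading).

(a) P = 0.03806 W  (b) Q = -0.3368 VAR  (c) S = 0.339 VA  (d) PF = 0.1123 (leading)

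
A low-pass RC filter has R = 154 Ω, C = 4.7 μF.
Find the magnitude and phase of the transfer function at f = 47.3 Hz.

Step 1 — Angular frequency: ω = 2π·47.3 = 297.2 rad/s.
Step 2 — Transfer function: H(jω) = 1/(1 + jωRC).
Step 3 — Denominator: 1 + jωRC = 1 + j·297.2·154·4.7e-06 = 1 + j0.2151.
Step 4 — H = 0.9558 - j0.2056.
Step 5 — Magnitude: |H| = 0.9776 (-0.2 dB); phase: φ = -12.1°.

|H| = 0.9776 (-0.2 dB), φ = -12.1°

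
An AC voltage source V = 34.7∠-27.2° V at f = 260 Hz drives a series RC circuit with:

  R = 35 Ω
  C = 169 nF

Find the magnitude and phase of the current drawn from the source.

Step 1 — Angular frequency: ω = 2π·f = 2π·260 = 1634 rad/s.
Step 2 — Component impedances:
  R: Z = R = 35 Ω
  C: Z = 1/(jωC) = -j/(ω·C) = 0 - j3622 Ω
Step 3 — Series combination: Z_total = R + C = 35 - j3622 Ω = 3622∠-89.4° Ω.
Step 4 — Source phasor: V = 34.7∠-27.2° V = 30.86 - j15.86 V.
Step 5 — Ohm's law: I = V / Z_total = (30.86 - j15.86) / (35 - j3622) = 0.004461 + j0.008478 A.
Step 6 — Convert to polar: |I| = 0.00958 A, ∠I = 62.2°.

I = 0.00958∠62.2° A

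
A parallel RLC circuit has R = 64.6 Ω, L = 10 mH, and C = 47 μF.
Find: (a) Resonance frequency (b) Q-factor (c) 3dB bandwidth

Step 1 — Resonance: ω₀ = 1/√(LC) = 1/√(0.01·4.7e-05) = 1459 rad/s.
Step 2 — f₀ = ω₀/(2π) = 232.2 Hz.
Step 3 — Parallel Q: Q = R/(ω₀L) = 64.6/(1459·0.01) = 4.429.
Step 4 — Bandwidth: Δω = ω₀/Q = 329.4 rad/s; BW = Δω/(2π) = 52.42 Hz.

(a) f₀ = 232.2 Hz  (b) Q = 4.429  (c) BW = 52.42 Hz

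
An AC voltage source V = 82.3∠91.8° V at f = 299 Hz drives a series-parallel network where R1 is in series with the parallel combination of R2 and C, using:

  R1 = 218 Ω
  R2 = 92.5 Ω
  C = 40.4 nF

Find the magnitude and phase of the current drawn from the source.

Step 1 — Angular frequency: ω = 2π·f = 2π·299 = 1879 rad/s.
Step 2 — Component impedances:
  R1: Z = R = 218 Ω
  R2: Z = R = 92.5 Ω
  C: Z = 1/(jωC) = -j/(ω·C) = 0 - j1.318e+04 Ω
Step 3 — Parallel branch: R2 || C = 1/(1/R2 + 1/C) = 92.5 - j0.6494 Ω.
Step 4 — Series with R1: Z_total = R1 + (R2 || C) = 310.5 - j0.6494 Ω = 310.5∠-0.1° Ω.
Step 5 — Source phasor: V = 82.3∠91.8° V = -2.585 + j82.26 V.
Step 6 — Ohm's law: I = V / Z_total = (-2.585 + j82.26) / (310.5 - j0.6494) = -0.00888 + j0.2649 A.
Step 7 — Convert to polar: |I| = 0.2651 A, ∠I = 91.9°.

I = 0.2651∠91.9° A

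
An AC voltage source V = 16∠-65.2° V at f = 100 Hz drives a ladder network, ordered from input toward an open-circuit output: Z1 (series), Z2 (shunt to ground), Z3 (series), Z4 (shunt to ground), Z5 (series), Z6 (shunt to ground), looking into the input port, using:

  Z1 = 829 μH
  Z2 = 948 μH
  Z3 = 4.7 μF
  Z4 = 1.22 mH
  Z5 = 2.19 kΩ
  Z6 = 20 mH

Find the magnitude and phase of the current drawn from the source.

Step 1 — Angular frequency: ω = 2π·f = 2π·100 = 628.3 rad/s.
Step 2 — Component impedances:
  Z1: Z = jωL = j·628.3·0.000829 = 0 + j0.5209 Ω
  Z2: Z = jωL = j·628.3·0.000948 = 0 + j0.5956 Ω
  Z3: Z = 1/(jωC) = -j/(ω·C) = 0 - j338.6 Ω
  Z4: Z = jωL = j·628.3·0.00122 = 0 + j0.7665 Ω
  Z5: Z = R = 2190 Ω
  Z6: Z = jωL = j·628.3·0.02 = 0 + j12.57 Ω
Step 3 — Ladder network (open output): work backward from the far end, alternating series and parallel combinations. Z_in = 0 + j1.118 Ω = 1.118∠90.0° Ω.
Step 4 — Source phasor: V = 16∠-65.2° V = 6.711 - j14.52 V.
Step 5 — Ohm's law: I = V / Z_total = (6.711 - j14.52) / (0 + j1.118) = -13 - j6.005 A.
Step 6 — Convert to polar: |I| = 14.32 A, ∠I = -155.2°.

I = 14.32∠-155.2° A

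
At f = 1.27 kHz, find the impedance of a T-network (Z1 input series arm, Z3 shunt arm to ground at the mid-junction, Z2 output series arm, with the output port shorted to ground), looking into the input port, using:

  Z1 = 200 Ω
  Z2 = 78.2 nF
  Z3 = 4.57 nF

Step 1 — Angular frequency: ω = 2π·f = 2π·1270 = 7980 rad/s.
Step 2 — Component impedances:
  Z1: Z = R = 200 Ω
  Z2: Z = 1/(jωC) = -j/(ω·C) = 0 - j1603 Ω
  Z3: Z = 1/(jωC) = -j/(ω·C) = 0 - j2.742e+04 Ω
Step 3 — With the output port shorted to ground, the output series arm Z2 runs from the junction to ground; the shunt arm Z3 also runs from the junction to ground. They appear in parallel: Z3 || Z2 = 0 - j1514 Ω.
Step 4 — Series with input arm Z1: Z_in = Z1 + (Z3 || Z2) = 200 - j1514 Ω = 1527∠-82.5° Ω.

Z = 200 - j1514 Ω = 1527∠-82.5° Ω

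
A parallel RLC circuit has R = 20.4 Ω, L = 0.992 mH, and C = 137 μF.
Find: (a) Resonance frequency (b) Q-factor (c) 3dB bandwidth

Step 1 — Resonance: ω₀ = 1/√(LC) = 1/√(0.000992·0.000137) = 2713 rad/s.
Step 2 — f₀ = ω₀/(2π) = 431.7 Hz.
Step 3 — Parallel Q: Q = R/(ω₀L) = 20.4/(2713·0.000992) = 7.581.
Step 4 — Bandwidth: Δω = ω₀/Q = 357.8 rad/s; BW = Δω/(2π) = 56.95 Hz.

(a) f₀ = 431.7 Hz  (b) Q = 7.581  (c) BW = 56.95 Hz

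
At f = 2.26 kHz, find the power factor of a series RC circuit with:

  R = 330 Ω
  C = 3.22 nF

Step 1 — Angular frequency: ω = 2π·f = 2π·2260 = 1.42e+04 rad/s.
Step 2 — Component impedances:
  R: Z = R = 330 Ω
  C: Z = 1/(jωC) = -j/(ω·C) = 0 - j2.187e+04 Ω
Step 3 — Series combination: Z_total = R + C = 330 - j2.187e+04 Ω = 2.187e+04∠-89.1° Ω.
Step 4 — Power factor: PF = cos(φ) = Re(Z)/|Z| = 330/2.187e+04 = 0.01509.
Step 5 — Type: Im(Z) = -2.187e+04 ⇒ leading (phase φ = -89.1°).

PF = 0.01509 (leading, φ = -89.1°)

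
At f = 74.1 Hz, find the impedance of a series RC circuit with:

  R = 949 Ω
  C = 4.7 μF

Step 1 — Angular frequency: ω = 2π·f = 2π·74.1 = 465.6 rad/s.
Step 2 — Component impedances:
  R: Z = R = 949 Ω
  C: Z = 1/(jωC) = -j/(ω·C) = 0 - j457 Ω
Step 3 — Series combination: Z_total = R + C = 949 - j457 Ω = 1053∠-25.7° Ω.

Z = 949 - j457 Ω = 1053∠-25.7° Ω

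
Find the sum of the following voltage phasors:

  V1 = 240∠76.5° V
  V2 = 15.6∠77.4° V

Step 1 — Convert each phasor to rectangular form:
  V1 = 240·(cos(76.5°) + j·sin(76.5°)) = 56.03 + j233.4 V
  V2 = 15.6·(cos(77.4°) + j·sin(77.4°)) = 3.403 + j15.22 V
Step 2 — Sum components: V_total = 59.43 + j248.6 V.
Step 3 — Convert to polar: |V_total| = 255.6 V, ∠V_total = 76.6°.

V_total = 255.6∠76.6° V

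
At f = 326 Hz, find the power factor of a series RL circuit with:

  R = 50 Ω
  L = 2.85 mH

Step 1 — Angular frequency: ω = 2π·f = 2π·326 = 2048 rad/s.
Step 2 — Component impedances:
  R: Z = R = 50 Ω
  L: Z = jωL = j·2048·0.00285 = 0 + j5.838 Ω
Step 3 — Series combination: Z_total = R + L = 50 + j5.838 Ω = 50.34∠6.7° Ω.
Step 4 — Power factor: PF = cos(φ) = Re(Z)/|Z| = 50/50.3396 = 0.9933.
Step 5 — Type: Im(Z) = 5.838 ⇒ lagging (phase φ = 6.7°).

PF = 0.9933 (lagging, φ = 6.7°)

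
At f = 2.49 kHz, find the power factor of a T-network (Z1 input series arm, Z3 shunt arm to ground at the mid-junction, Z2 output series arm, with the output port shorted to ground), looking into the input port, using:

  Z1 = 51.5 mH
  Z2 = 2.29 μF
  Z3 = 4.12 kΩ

Step 1 — Angular frequency: ω = 2π·f = 2π·2490 = 1.565e+04 rad/s.
Step 2 — Component impedances:
  Z1: Z = jωL = j·1.565e+04·0.0515 = 0 + j805.7 Ω
  Z2: Z = 1/(jωC) = -j/(ω·C) = 0 - j27.91 Ω
  Z3: Z = R = 4120 Ω
Step 3 — With the output port shorted to ground, the output series arm Z2 runs from the junction to ground; the shunt arm Z3 also runs from the junction to ground. They appear in parallel: Z3 || Z2 = 0.1891 - j27.91 Ω.
Step 4 — Series with input arm Z1: Z_in = Z1 + (Z3 || Z2) = 0.1891 + j777.8 Ω = 777.8∠90.0° Ω.
Step 5 — Power factor: PF = cos(φ) = Re(Z)/|Z| = 0.1891/777.8 = 0.0002431.
Step 6 — Type: Im(Z) = 777.8 ⇒ lagging (phase φ = 90.0°).

PF = 0.0002431 (lagging, φ = 90.0°)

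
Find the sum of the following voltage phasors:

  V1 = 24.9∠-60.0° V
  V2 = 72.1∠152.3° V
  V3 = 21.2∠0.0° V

Step 1 — Convert each phasor to rectangular form:
  V1 = 24.9·(cos(-60.0°) + j·sin(-60.0°)) = 12.45 - j21.56 V
  V2 = 72.1·(cos(152.3°) + j·sin(152.3°)) = -63.84 + j33.52 V
  V3 = 21.2·(cos(0.0°) + j·sin(0.0°)) = 21.2 V
Step 2 — Sum components: V_total = -30.19 + j11.95 V.
Step 3 — Convert to polar: |V_total| = 32.47 V, ∠V_total = 158.4°.

V_total = 32.47∠158.4° V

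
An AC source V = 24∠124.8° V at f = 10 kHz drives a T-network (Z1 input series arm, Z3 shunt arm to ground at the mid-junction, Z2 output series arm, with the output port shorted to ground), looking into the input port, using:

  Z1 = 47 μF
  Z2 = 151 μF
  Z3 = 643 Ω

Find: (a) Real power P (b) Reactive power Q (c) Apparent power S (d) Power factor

Step 1 — Angular frequency: ω = 2π·f = 2π·1e+04 = 6.283e+04 rad/s.
Step 2 — Component impedances:
  Z1: Z = 1/(jωC) = -j/(ω·C) = 0 - j0.3386 Ω
  Z2: Z = 1/(jωC) = -j/(ω·C) = 0 - j0.1054 Ω
  Z3: Z = R = 643 Ω
Step 3 — With the output port shorted to ground, the output series arm Z2 runs from the junction to ground; the shunt arm Z3 also runs from the junction to ground. They appear in parallel: Z3 || Z2 = 1.728e-05 - j0.1054 Ω.
Step 4 — Series with input arm Z1: Z_in = Z1 + (Z3 || Z2) = 1.728e-05 - j0.444 Ω = 0.444∠-90.0° Ω.
Step 5 — Source phasor: V = 24∠124.8° V = -13.7 + j19.71 V.
Step 6 — Current: I = V / Z = -44.38 - j30.85 A = 54.05∠-145.2° A.
Step 7 — Complex power: S = V·I* = 0.05048 - j1297 VA.
Step 8 — Real power: P = Re(S) = 0.05048 W.
Step 9 — Reactive power: Q = Im(S) = -1297 VAR.
Step 10 — Apparent power: |S| = 1297 VA.
Step 11 — Power factor: PF = P/|S| = 3.891e-05 (leading).

(a) P = 0.05048 W  (b) Q = -1297 VAR  (c) S = 1297 VA  (d) PF = 3.891e-05 (leading)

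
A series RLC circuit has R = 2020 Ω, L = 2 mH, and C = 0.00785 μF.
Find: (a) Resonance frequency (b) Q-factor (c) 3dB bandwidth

Step 1 — Resonance: ω₀ = 1/√(LC) = 1/√(0.002·7.85e-09) = 2.524e+05 rad/s.
Step 2 — f₀ = ω₀/(2π) = 4.017e+04 Hz.
Step 3 — Series Q: Q = ω₀L/R = 2.524e+05·0.002/2020 = 0.2499.
Step 4 — Bandwidth: Δω = ω₀/Q = 1.01e+06 rad/s; BW = Δω/(2π) = 1.607e+05 Hz.

(a) f₀ = 4.017e+04 Hz  (b) Q = 0.2499  (c) BW = 1.607e+05 Hz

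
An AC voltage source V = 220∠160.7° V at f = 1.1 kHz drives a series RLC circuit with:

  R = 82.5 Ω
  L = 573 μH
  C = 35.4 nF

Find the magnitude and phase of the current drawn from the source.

Step 1 — Angular frequency: ω = 2π·f = 2π·1100 = 6912 rad/s.
Step 2 — Component impedances:
  R: Z = R = 82.5 Ω
  L: Z = jωL = j·6912·0.000573 = 0 + j3.96 Ω
  C: Z = 1/(jωC) = -j/(ω·C) = 0 - j4087 Ω
Step 3 — Series combination: Z_total = R + L + C = 82.5 - j4083 Ω = 4084∠-88.8° Ω.
Step 4 — Source phasor: V = 220∠160.7° V = -207.6 + j72.71 V.
Step 5 — Ohm's law: I = V / Z_total = (-207.6 + j72.71) / (82.5 - j4083) = -0.01883 - j0.05047 A.
Step 6 — Convert to polar: |I| = 0.05387 A, ∠I = -110.5°.

I = 0.05387∠-110.5° A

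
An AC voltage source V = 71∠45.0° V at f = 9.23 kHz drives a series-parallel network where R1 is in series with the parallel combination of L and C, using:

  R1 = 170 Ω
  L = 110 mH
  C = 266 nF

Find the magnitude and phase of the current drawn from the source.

Step 1 — Angular frequency: ω = 2π·f = 2π·9230 = 5.799e+04 rad/s.
Step 2 — Component impedances:
  R1: Z = R = 170 Ω
  L: Z = jωL = j·5.799e+04·0.11 = 0 + j6379 Ω
  C: Z = 1/(jωC) = -j/(ω·C) = 0 - j64.82 Ω
Step 3 — Parallel branch: L || C = 1/(1/L + 1/C) = 0 - j65.49 Ω.
Step 4 — Series with R1: Z_total = R1 + (L || C) = 170 - j65.49 Ω = 182.2∠-21.1° Ω.
Step 5 — Source phasor: V = 71∠45.0° V = 50.2 + j50.2 V.
Step 6 — Ohm's law: I = V / Z_total = (50.2 + j50.2) / (170 - j65.49) = 0.1581 + j0.3562 A.
Step 7 — Convert to polar: |I| = 0.3897 A, ∠I = 66.1°.

I = 0.3897∠66.1° A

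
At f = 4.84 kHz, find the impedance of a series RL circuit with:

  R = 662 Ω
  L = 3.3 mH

Step 1 — Angular frequency: ω = 2π·f = 2π·4840 = 3.041e+04 rad/s.
Step 2 — Component impedances:
  R: Z = R = 662 Ω
  L: Z = jωL = j·3.041e+04·0.0033 = 0 + j100.4 Ω
Step 3 — Series combination: Z_total = R + L = 662 + j100.4 Ω = 669.6∠8.6° Ω.

Z = 662 + j100.4 Ω = 669.6∠8.6° Ω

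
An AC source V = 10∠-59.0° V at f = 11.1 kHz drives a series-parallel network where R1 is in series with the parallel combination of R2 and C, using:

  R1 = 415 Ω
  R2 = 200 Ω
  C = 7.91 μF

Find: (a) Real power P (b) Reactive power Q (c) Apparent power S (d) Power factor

Step 1 — Angular frequency: ω = 2π·f = 2π·1.11e+04 = 6.974e+04 rad/s.
Step 2 — Component impedances:
  R1: Z = R = 415 Ω
  R2: Z = R = 200 Ω
  C: Z = 1/(jωC) = -j/(ω·C) = 0 - j1.813 Ω
Step 3 — Parallel branch: R2 || C = 1/(1/R2 + 1/C) = 0.01643 - j1.813 Ω.
Step 4 — Series with R1: Z_total = R1 + (R2 || C) = 415 - j1.813 Ω = 415∠-0.3° Ω.
Step 5 — Source phasor: V = 10∠-59.0° V = 5.15 - j8.572 V.
Step 6 — Current: I = V / Z = 0.0125 - j0.0206 A = 0.0241∠-58.7° A.
Step 7 — Complex power: S = V·I* = 0.2409 - j0.001052 VA.
Step 8 — Real power: P = Re(S) = 0.2409 W.
Step 9 — Reactive power: Q = Im(S) = -0.001052 VAR.
Step 10 — Apparent power: |S| = 0.241 VA.
Step 11 — Power factor: PF = P/|S| = 1 (leading).

(a) P = 0.2409 W  (b) Q = -0.001052 VAR  (c) S = 0.241 VA  (d) PF = 1 (leading)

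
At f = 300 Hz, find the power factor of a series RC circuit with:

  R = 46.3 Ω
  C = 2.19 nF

Step 1 — Angular frequency: ω = 2π·f = 2π·300 = 1885 rad/s.
Step 2 — Component impedances:
  R: Z = R = 46.3 Ω
  C: Z = 1/(jωC) = -j/(ω·C) = 0 - j2.422e+05 Ω
Step 3 — Series combination: Z_total = R + C = 46.3 - j2.422e+05 Ω = 2.422e+05∠-90.0° Ω.
Step 4 — Power factor: PF = cos(φ) = Re(Z)/|Z| = 46.3/2.4224e+05 = 0.0001911.
Step 5 — Type: Im(Z) = -2.422e+05 ⇒ leading (phase φ = -90.0°).

PF = 0.0001911 (leading, φ = -90.0°)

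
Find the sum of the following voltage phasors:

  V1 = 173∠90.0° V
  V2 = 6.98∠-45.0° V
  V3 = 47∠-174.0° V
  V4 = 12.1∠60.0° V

Step 1 — Convert each phasor to rectangular form:
  V1 = 173·(cos(90.0°) + j·sin(90.0°)) = 0 + j173 V
  V2 = 6.98·(cos(-45.0°) + j·sin(-45.0°)) = 4.936 - j4.936 V
  V3 = 47·(cos(-174.0°) + j·sin(-174.0°)) = -46.74 - j4.913 V
  V4 = 12.1·(cos(60.0°) + j·sin(60.0°)) = 6.05 + j10.48 V
Step 2 — Sum components: V_total = -35.76 + j173.6 V.
Step 3 — Convert to polar: |V_total| = 177.3 V, ∠V_total = 101.6°.

V_total = 177.3∠101.6° V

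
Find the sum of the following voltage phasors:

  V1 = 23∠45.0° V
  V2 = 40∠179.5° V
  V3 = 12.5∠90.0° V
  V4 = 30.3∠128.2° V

Step 1 — Convert each phasor to rectangular form:
  V1 = 23·(cos(45.0°) + j·sin(45.0°)) = 16.26 + j16.26 V
  V2 = 40·(cos(179.5°) + j·sin(179.5°)) = -40 + j0.3491 V
  V3 = 12.5·(cos(90.0°) + j·sin(90.0°)) = 0 + j12.5 V
  V4 = 30.3·(cos(128.2°) + j·sin(128.2°)) = -18.74 + j23.81 V
Step 2 — Sum components: V_total = -42.47 + j52.92 V.
Step 3 — Convert to polar: |V_total| = 67.86 V, ∠V_total = 128.7°.

V_total = 67.86∠128.7° V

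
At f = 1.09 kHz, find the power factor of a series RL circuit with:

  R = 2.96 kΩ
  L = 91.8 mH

Step 1 — Angular frequency: ω = 2π·f = 2π·1090 = 6849 rad/s.
Step 2 — Component impedances:
  R: Z = R = 2960 Ω
  L: Z = jωL = j·6849·0.0918 = 0 + j628.7 Ω
Step 3 — Series combination: Z_total = R + L = 2960 + j628.7 Ω = 3026∠12.0° Ω.
Step 4 — Power factor: PF = cos(φ) = Re(Z)/|Z| = 2960/3026 = 0.9782.
Step 5 — Type: Im(Z) = 628.7 ⇒ lagging (phase φ = 12.0°).

PF = 0.9782 (lagging, φ = 12.0°)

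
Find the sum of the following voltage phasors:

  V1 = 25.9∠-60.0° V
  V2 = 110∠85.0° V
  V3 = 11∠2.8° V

Step 1 — Convert each phasor to rectangular form:
  V1 = 25.9·(cos(-60.0°) + j·sin(-60.0°)) = 12.95 - j22.43 V
  V2 = 110·(cos(85.0°) + j·sin(85.0°)) = 9.587 + j109.6 V
  V3 = 11·(cos(2.8°) + j·sin(2.8°)) = 10.99 + j0.5373 V
Step 2 — Sum components: V_total = 33.52 + j87.69 V.
Step 3 — Convert to polar: |V_total| = 93.88 V, ∠V_total = 69.1°.

V_total = 93.88∠69.1° V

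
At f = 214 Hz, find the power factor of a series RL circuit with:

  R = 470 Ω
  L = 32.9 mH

Step 1 — Angular frequency: ω = 2π·f = 2π·214 = 1345 rad/s.
Step 2 — Component impedances:
  R: Z = R = 470 Ω
  L: Z = jωL = j·1345·0.0329 = 0 + j44.24 Ω
Step 3 — Series combination: Z_total = R + L = 470 + j44.24 Ω = 472.1∠5.4° Ω.
Step 4 — Power factor: PF = cos(φ) = Re(Z)/|Z| = 470/472.1 = 0.9956.
Step 5 — Type: Im(Z) = 44.24 ⇒ lagging (phase φ = 5.4°).

PF = 0.9956 (lagging, φ = 5.4°)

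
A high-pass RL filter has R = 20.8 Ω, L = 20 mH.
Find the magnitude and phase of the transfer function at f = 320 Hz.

Step 1 — Angular frequency: ω = 2π·320 = 2011 rad/s.
Step 2 — Transfer function: H(jω) = jωL/(R + jωL).
Step 3 — Numerator jωL = j·40.21; denominator R + jωL = 20.8 + j40.21.
Step 4 — H = 0.7889 + j0.4081.
Step 5 — Magnitude: |H| = 0.8882 (-1.0 dB); phase: φ = 27.4°.

|H| = 0.8882 (-1.0 dB), φ = 27.4°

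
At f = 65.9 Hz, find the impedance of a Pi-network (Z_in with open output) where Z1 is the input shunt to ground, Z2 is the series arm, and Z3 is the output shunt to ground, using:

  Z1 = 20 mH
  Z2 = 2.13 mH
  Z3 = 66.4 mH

Step 1 — Angular frequency: ω = 2π·f = 2π·65.9 = 414.1 rad/s.
Step 2 — Component impedances:
  Z1: Z = jωL = j·414.1·0.02 = 0 + j8.281 Ω
  Z2: Z = jωL = j·414.1·0.00213 = 0 + j0.882 Ω
  Z3: Z = jωL = j·414.1·0.0664 = 0 + j27.49 Ω
Step 3 — With open output, the series arm Z2 and the output shunt Z3 appear in series to ground: Z2 + Z3 = 0 + j28.38 Ω.
Step 4 — Parallel with input shunt Z1: Z_in = Z1 || (Z2 + Z3) = 0 + j6.41 Ω = 6.41∠90.0° Ω.

Z = 0 + j6.41 Ω = 6.41∠90.0° Ω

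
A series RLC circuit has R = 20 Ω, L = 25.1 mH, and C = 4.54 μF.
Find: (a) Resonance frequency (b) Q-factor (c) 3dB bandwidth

Step 1 — Resonance condition Im(Z)=0 gives ω₀ = 1/√(LC).
Step 2 — ω₀ = 1/√(0.0251·4.54e-06) = 2962 rad/s.
Step 3 — f₀ = ω₀/(2π) = 471.5 Hz.
Step 4 — Series Q: Q = ω₀L/R = 2962·0.0251/20 = 3.718.
Step 5 — 3dB bandwidth: Δω = ω₀/Q = 796.8 rad/s; BW = Δω/(2π) = 126.8 Hz.

(a) f₀ = 471.5 Hz  (b) Q = 3.718  (c) BW = 126.8 Hz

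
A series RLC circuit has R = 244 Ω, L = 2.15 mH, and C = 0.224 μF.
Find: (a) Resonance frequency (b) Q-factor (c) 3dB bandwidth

Step 1 — Resonance: ω₀ = 1/√(LC) = 1/√(0.00215·2.24e-07) = 4.557e+04 rad/s.
Step 2 — f₀ = ω₀/(2π) = 7252 Hz.
Step 3 — Series Q: Q = ω₀L/R = 4.557e+04·0.00215/244 = 0.4015.
Step 4 — Bandwidth: Δω = ω₀/Q = 1.135e+05 rad/s; BW = Δω/(2π) = 1.806e+04 Hz.

(a) f₀ = 7252 Hz  (b) Q = 0.4015  (c) BW = 1.806e+04 Hz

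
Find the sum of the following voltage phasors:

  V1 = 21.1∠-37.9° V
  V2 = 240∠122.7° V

Step 1 — Convert each phasor to rectangular form:
  V1 = 21.1·(cos(-37.9°) + j·sin(-37.9°)) = 16.65 - j12.96 V
  V2 = 240·(cos(122.7°) + j·sin(122.7°)) = -129.7 + j202 V
Step 2 — Sum components: V_total = -113 + j189 V.
Step 3 — Convert to polar: |V_total| = 220.2 V, ∠V_total = 120.9°.

V_total = 220.2∠120.9° V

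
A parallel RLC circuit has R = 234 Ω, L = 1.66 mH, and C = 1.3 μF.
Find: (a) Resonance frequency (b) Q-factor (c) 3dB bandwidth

Step 1 — Resonance: ω₀ = 1/√(LC) = 1/√(0.00166·1.3e-06) = 2.153e+04 rad/s.
Step 2 — f₀ = ω₀/(2π) = 3426 Hz.
Step 3 — Parallel Q: Q = R/(ω₀L) = 234/(2.153e+04·0.00166) = 6.548.
Step 4 — Bandwidth: Δω = ω₀/Q = 3287 rad/s; BW = Δω/(2π) = 523.2 Hz.

(a) f₀ = 3426 Hz  (b) Q = 6.548  (c) BW = 523.2 Hz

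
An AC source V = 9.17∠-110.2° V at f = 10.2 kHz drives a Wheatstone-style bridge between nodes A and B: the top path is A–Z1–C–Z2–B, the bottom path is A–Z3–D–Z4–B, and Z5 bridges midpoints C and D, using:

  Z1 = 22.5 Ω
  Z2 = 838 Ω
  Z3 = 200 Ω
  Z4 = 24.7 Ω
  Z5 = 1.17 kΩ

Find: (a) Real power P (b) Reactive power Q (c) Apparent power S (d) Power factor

Step 1 — Angular frequency: ω = 2π·f = 2π·1.02e+04 = 6.409e+04 rad/s.
Step 2 — Component impedances:
  Z1: Z = R = 22.5 Ω
  Z2: Z = R = 838 Ω
  Z3: Z = R = 200 Ω
  Z4: Z = R = 24.7 Ω
  Z5: Z = R = 1170 Ω
Step 3 — Bridge requires nodal analysis (the Z5 bridge couples midpoints C and D, so the two paths cannot be reduced to a simple series/parallel combination). Setting node B to ground and injecting 1 A at node A, the 3-node admittance system at A, C, D solves to V_A = Z_AB = 160.6 Ω = 160.6∠0.0° Ω.
Step 4 — Source phasor: V = 9.17∠-110.2° V = -3.166 - j8.606 V.
Step 5 — Current: I = V / Z = -0.01972 - j0.05359 A = 0.0571∠-110.2° A.
Step 6 — Complex power: S = V·I* = 0.5237 VA.
Step 7 — Real power: P = Re(S) = 0.5237 W.
Step 8 — Reactive power: Q = Im(S) = 0 VAR.
Step 9 — Apparent power: |S| = 0.5237 VA.
Step 10 — Power factor: PF = P/|S| = 1 (unity).

(a) P = 0.5237 W  (b) Q = 0 VAR  (c) S = 0.5237 VA  (d) PF = 1 (unity)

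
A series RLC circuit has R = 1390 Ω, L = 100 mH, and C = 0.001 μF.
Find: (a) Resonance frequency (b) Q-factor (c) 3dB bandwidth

Step 1 — Resonance: ω₀ = 1/√(LC) = 1/√(0.1·1e-09) = 1e+05 rad/s.
Step 2 — f₀ = ω₀/(2π) = 1.592e+04 Hz.
Step 3 — Series Q: Q = ω₀L/R = 1e+05·0.1/1390 = 7.194.
Step 4 — Bandwidth: Δω = ω₀/Q = 1.39e+04 rad/s; BW = Δω/(2π) = 2212 Hz.

(a) f₀ = 1.592e+04 Hz  (b) Q = 7.194  (c) BW = 2212 Hz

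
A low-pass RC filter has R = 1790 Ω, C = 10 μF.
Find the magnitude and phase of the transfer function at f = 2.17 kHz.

Step 1 — Angular frequency: ω = 2π·2170 = 1.363e+04 rad/s.
Step 2 — Transfer function: H(jω) = 1/(1 + jωRC).
Step 3 — Denominator: 1 + jωRC = 1 + j·1.363e+04·1790·1e-05 = 1 + j244.1.
Step 4 — H = 1.679e-05 - j0.004097.
Step 5 — Magnitude: |H| = 0.004097 (-47.7 dB); phase: φ = -89.8°.

|H| = 0.004097 (-47.7 dB), φ = -89.8°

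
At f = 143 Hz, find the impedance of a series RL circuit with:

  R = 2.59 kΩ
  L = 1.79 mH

Step 1 — Angular frequency: ω = 2π·f = 2π·143 = 898.5 rad/s.
Step 2 — Component impedances:
  R: Z = R = 2590 Ω
  L: Z = jωL = j·898.5·0.00179 = 0 + j1.608 Ω
Step 3 — Series combination: Z_total = R + L = 2590 + j1.608 Ω = 2590∠0.0° Ω.

Z = 2590 + j1.608 Ω = 2590∠0.0° Ω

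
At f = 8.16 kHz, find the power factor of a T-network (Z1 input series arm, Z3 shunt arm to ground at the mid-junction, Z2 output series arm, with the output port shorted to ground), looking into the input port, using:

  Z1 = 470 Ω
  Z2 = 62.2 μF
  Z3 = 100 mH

Step 1 — Angular frequency: ω = 2π·f = 2π·8160 = 5.127e+04 rad/s.
Step 2 — Component impedances:
  Z1: Z = R = 470 Ω
  Z2: Z = 1/(jωC) = -j/(ω·C) = 0 - j0.3136 Ω
  Z3: Z = jωL = j·5.127e+04·0.1 = 0 + j5127 Ω
Step 3 — With the output port shorted to ground, the output series arm Z2 runs from the junction to ground; the shunt arm Z3 also runs from the junction to ground. They appear in parallel: Z3 || Z2 = 0 - j0.3136 Ω.
Step 4 — Series with input arm Z1: Z_in = Z1 + (Z3 || Z2) = 470 - j0.3136 Ω = 470∠-0.0° Ω.
Step 5 — Power factor: PF = cos(φ) = Re(Z)/|Z| = 470/470 = 1.
Step 6 — Type: Im(Z) = -0.3136 ⇒ leading (phase φ = -0.0°).

PF = 1 (leading, φ = -0.0°)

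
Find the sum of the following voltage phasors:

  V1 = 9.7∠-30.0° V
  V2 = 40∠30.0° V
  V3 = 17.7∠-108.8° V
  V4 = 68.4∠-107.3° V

Step 1 — Convert each phasor to rectangular form:
  V1 = 9.7·(cos(-30.0°) + j·sin(-30.0°)) = 8.4 - j4.85 V
  V2 = 40·(cos(30.0°) + j·sin(30.0°)) = 34.64 + j20 V
  V3 = 17.7·(cos(-108.8°) + j·sin(-108.8°)) = -5.704 - j16.76 V
  V4 = 68.4·(cos(-107.3°) + j·sin(-107.3°)) = -20.34 - j65.31 V
Step 2 — Sum components: V_total = 17 - j66.91 V.
Step 3 — Convert to polar: |V_total| = 69.04 V, ∠V_total = -75.7°.

V_total = 69.04∠-75.7° V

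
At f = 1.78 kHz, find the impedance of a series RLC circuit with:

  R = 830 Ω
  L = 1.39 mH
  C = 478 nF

Step 1 — Angular frequency: ω = 2π·f = 2π·1780 = 1.118e+04 rad/s.
Step 2 — Component impedances:
  R: Z = R = 830 Ω
  L: Z = jωL = j·1.118e+04·0.00139 = 0 + j15.55 Ω
  C: Z = 1/(jωC) = -j/(ω·C) = 0 - j187.1 Ω
Step 3 — Series combination: Z_total = R + L + C = 830 - j171.5 Ω = 847.5∠-11.7° Ω.

Z = 830 - j171.5 Ω = 847.5∠-11.7° Ω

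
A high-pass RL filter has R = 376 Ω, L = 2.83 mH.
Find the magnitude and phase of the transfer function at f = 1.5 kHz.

Step 1 — Angular frequency: ω = 2π·1500 = 9425 rad/s.
Step 2 — Transfer function: H(jω) = jωL/(R + jωL).
Step 3 — Numerator jωL = j·26.67; denominator R + jωL = 376 + j26.67.
Step 4 — H = 0.005007 + j0.07058.
Step 5 — Magnitude: |H| = 0.07076 (-23.0 dB); phase: φ = 85.9°.

|H| = 0.07076 (-23.0 dB), φ = 85.9°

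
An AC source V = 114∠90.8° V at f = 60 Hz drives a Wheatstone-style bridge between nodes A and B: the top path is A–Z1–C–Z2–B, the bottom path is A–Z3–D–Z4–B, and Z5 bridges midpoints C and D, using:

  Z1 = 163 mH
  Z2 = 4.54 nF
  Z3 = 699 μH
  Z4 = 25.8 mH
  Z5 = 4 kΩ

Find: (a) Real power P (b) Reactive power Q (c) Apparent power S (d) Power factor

Step 1 — Angular frequency: ω = 2π·f = 2π·60 = 377 rad/s.
Step 2 — Component impedances:
  Z1: Z = jωL = j·377·0.163 = 0 + j61.45 Ω
  Z2: Z = 1/(jωC) = -j/(ω·C) = 0 - j5.843e+05 Ω
  Z3: Z = jωL = j·377·0.000699 = 0 + j0.2635 Ω
  Z4: Z = jωL = j·377·0.0258 = 0 + j9.726 Ω
  Z5: Z = R = 4000 Ω
Step 3 — Bridge requires nodal analysis (the Z5 bridge couples midpoints C and D, so the two paths cannot be reduced to a simple series/parallel combination). Setting node B to ground and injecting 1 A at node A, the 3-node admittance system at A, C, D solves to V_A = Z_AB = 1.75e-05 + j9.99 Ω = 9.99∠90.0° Ω.
Step 4 — Source phasor: V = 114∠90.8° V = -1.592 + j114 V.
Step 5 — Current: I = V / Z = 11.41 + j0.1593 A = 11.41∠0.8° A.
Step 6 — Complex power: S = V·I* = 0.002278 + j1301 VA.
Step 7 — Real power: P = Re(S) = 0.002278 W.
Step 8 — Reactive power: Q = Im(S) = 1301 VAR.
Step 9 — Apparent power: |S| = 1301 VA.
Step 10 — Power factor: PF = P/|S| = 1.751e-06 (lagging).

(a) P = 0.002278 W  (b) Q = 1301 VAR  (c) S = 1301 VA  (d) PF = 1.751e-06 (lagging)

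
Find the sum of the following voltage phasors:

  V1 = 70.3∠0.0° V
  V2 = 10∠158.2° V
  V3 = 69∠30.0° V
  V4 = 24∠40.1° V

Step 1 — Convert each phasor to rectangular form:
  V1 = 70.3·(cos(0.0°) + j·sin(0.0°)) = 70.3 V
  V2 = 10·(cos(158.2°) + j·sin(158.2°)) = -9.285 + j3.714 V
  V3 = 69·(cos(30.0°) + j·sin(30.0°)) = 59.76 + j34.5 V
  V4 = 24·(cos(40.1°) + j·sin(40.1°)) = 18.36 + j15.46 V
Step 2 — Sum components: V_total = 139.1 + j53.67 V.
Step 3 — Convert to polar: |V_total| = 149.1 V, ∠V_total = 21.1°.

V_total = 149.1∠21.1° V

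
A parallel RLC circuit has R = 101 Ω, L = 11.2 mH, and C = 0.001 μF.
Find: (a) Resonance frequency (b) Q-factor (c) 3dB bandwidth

Step 1 — Resonance: ω₀ = 1/√(LC) = 1/√(0.0112·1e-09) = 2.988e+05 rad/s.
Step 2 — f₀ = ω₀/(2π) = 4.756e+04 Hz.
Step 3 — Parallel Q: Q = R/(ω₀L) = 101/(2.988e+05·0.0112) = 0.03018.
Step 4 — Bandwidth: Δω = ω₀/Q = 9.901e+06 rad/s; BW = Δω/(2π) = 1.576e+06 Hz.

(a) f₀ = 4.756e+04 Hz  (b) Q = 0.03018  (c) BW = 1.576e+06 Hz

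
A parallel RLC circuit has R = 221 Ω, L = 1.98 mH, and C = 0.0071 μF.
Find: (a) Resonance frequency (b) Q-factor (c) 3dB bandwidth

Step 1 — Resonance: ω₀ = 1/√(LC) = 1/√(0.00198·7.1e-09) = 2.667e+05 rad/s.
Step 2 — f₀ = ω₀/(2π) = 4.245e+04 Hz.
Step 3 — Parallel Q: Q = R/(ω₀L) = 221/(2.667e+05·0.00198) = 0.4185.
Step 4 — Bandwidth: Δω = ω₀/Q = 6.373e+05 rad/s; BW = Δω/(2π) = 1.014e+05 Hz.

(a) f₀ = 4.245e+04 Hz  (b) Q = 0.4185  (c) BW = 1.014e+05 Hz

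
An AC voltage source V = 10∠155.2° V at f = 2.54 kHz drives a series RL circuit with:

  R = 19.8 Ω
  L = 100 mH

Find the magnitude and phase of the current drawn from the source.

Step 1 — Angular frequency: ω = 2π·f = 2π·2540 = 1.596e+04 rad/s.
Step 2 — Component impedances:
  R: Z = R = 19.8 Ω
  L: Z = jωL = j·1.596e+04·0.1 = 0 + j1596 Ω
Step 3 — Series combination: Z_total = R + L = 19.8 + j1596 Ω = 1596∠89.3° Ω.
Step 4 — Source phasor: V = 10∠155.2° V = -9.078 + j4.195 V.
Step 5 — Ohm's law: I = V / Z_total = (-9.078 + j4.195) / (19.8 + j1596) = 0.002557 + j0.00572 A.
Step 6 — Convert to polar: |I| = 0.006265 A, ∠I = 65.9°.

I = 0.006265∠65.9° A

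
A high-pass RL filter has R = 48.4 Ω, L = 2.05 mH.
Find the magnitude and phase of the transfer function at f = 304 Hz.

Step 1 — Angular frequency: ω = 2π·304 = 1910 rad/s.
Step 2 — Transfer function: H(jω) = jωL/(R + jωL).
Step 3 — Numerator jωL = j·3.916; denominator R + jωL = 48.4 + j3.916.
Step 4 — H = 0.006503 + j0.08038.
Step 5 — Magnitude: |H| = 0.08064 (-21.9 dB); phase: φ = 85.4°.

|H| = 0.08064 (-21.9 dB), φ = 85.4°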